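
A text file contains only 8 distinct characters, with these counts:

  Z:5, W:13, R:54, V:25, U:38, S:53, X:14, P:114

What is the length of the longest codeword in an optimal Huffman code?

6

Merge the two lowest-weight nodes at each step:
merge Z(5) and W(13): 18
merge X(14) and 18: 32
merge V(25) and 32: 57
merge U(38) and S(53): 91
merge R(54) and 57: 111
merge 91 and 111: 202
merge P(114) and 202: 316
The first pair merged (Z, W) ends up deepest, at depth 6.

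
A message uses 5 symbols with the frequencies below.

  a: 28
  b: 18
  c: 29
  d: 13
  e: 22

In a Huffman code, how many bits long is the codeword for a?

Repeatedly merge the two smallest:
combine d(13), b(18) → 31
combine e(22), a(28) → 50
combine c(29), 31 → 60
combine 50, 60 → 110
The subtree containing a is merged 2 times, so code length = 2.

2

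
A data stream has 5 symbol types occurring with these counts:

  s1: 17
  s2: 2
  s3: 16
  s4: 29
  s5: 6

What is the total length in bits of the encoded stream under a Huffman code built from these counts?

Greedily combine the two least-frequent nodes:
s2(2) + s5(6) → 8
8 + s3(16) → 24
s1(17) + 24 → 41
s4(29) + 41 → 70
The encoded length is the sum of every internal node's weight: 8 + 24 + 41 + 70 = 143 bits.

143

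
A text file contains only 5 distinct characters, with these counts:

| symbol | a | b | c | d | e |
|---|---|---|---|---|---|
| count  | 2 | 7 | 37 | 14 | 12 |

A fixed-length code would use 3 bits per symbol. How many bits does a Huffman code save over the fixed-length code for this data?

79

Fixed-length: 3 bits × 72 symbols = 216 bits.
Huffman merges:
a(2) + b(7) → 9
9 + e(12) → 21
d(14) + 21 → 35
35 + c(37) → 72
Huffman total = 9 + 21 + 35 + 72 = 137 bits.
Saving = 216 − 137 = 79 bits.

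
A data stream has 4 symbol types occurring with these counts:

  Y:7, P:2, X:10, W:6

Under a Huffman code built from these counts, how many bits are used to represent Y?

2

Huffman merges, smallest pair first:
P(2) + W(6) → 8
Y(7) + 8 → 15
X(10) + 15 → 25
Y's leaf is at depth 2, giving a 2-bit codeword.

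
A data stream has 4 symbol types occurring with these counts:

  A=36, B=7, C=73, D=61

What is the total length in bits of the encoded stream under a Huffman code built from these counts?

Build the Huffman tree bottom-up:
B(7) + A(36) → 43
43 + D(61) → 104
C(73) + 104 → 177
The encoded length is the sum of every internal node's weight: 43 + 104 + 177 = 324 bits.

324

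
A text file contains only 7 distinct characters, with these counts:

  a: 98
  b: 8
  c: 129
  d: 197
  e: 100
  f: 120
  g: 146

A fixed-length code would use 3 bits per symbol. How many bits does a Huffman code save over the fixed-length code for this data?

Fixed-length: 3 bits × 798 symbols = 2394 bits.
Huffman merges:
b(8) + a(98) → 106
e(100) + 106 → 206
f(120) + c(129) → 249
g(146) + d(197) → 343
206 + 249 → 455
343 + 455 → 798
Huffman total = 106 + 206 + 249 + 343 + 455 + 798 = 2157 bits.
Saving = 2394 − 2157 = 237 bits.

237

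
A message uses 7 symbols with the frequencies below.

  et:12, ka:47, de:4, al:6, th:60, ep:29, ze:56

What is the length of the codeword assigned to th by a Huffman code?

2

Build the tree from the bottom:
de(4) + al(6) → 10
10 + et(12) → 22
22 + ep(29) → 51
ka(47) + 51 → 98
ze(56) + th(60) → 116
98 + 116 → 214
th sits 2 levels below the root, so its codeword is 2 bits.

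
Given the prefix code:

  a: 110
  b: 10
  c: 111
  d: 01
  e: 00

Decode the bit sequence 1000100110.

Read left to right; each codeword is recognised as soon as it completes (prefix code):
  10→b | 00→e | 10→b | 01→d | 10→b
Decoded message: bebdb

bebdb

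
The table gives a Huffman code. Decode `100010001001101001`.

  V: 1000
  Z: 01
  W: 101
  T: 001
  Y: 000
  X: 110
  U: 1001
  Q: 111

VVUWT

Read left to right; each codeword is recognised as soon as it completes (prefix code):
  1000→V | 1000→V | 1001→U | 101→W | 001→T
Decoded message: VVUWT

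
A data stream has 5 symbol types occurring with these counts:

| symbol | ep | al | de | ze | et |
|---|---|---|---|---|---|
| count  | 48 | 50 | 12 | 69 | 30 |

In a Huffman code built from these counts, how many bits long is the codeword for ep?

Huffman merges, smallest pair first:
de(12) + et(30) → 42
42 + ep(48) → 90
al(50) + ze(69) → 119
90 + 119 → 209
The subtree containing ep is merged 2 times, so code length = 2.

2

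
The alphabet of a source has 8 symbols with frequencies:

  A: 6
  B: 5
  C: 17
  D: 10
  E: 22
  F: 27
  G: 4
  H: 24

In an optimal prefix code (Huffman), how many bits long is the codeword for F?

2

Build the tree from the bottom:
G(4) + B(5) → 9
A(6) + 9 → 15
D(10) + 15 → 25
C(17) + E(22) → 39
H(24) + 25 → 49
F(27) + 39 → 66
49 + 66 → 115
F's leaf is at depth 2, giving a 2-bit codeword.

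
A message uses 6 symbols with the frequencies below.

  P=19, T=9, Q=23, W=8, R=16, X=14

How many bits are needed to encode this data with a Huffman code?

Merge the two smallest weights repeatedly:
combine W(8), T(9) → 17
combine X(14), R(16) → 30
combine 17, P(19) → 36
combine Q(23), 30 → 53
combine 36, 53 → 89
Total encoded bits = sum of merged weights = 17 + 30 + 36 + 53 + 89 = 225.

225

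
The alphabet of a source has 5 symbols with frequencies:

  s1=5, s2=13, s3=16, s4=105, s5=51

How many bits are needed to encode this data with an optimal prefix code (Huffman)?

327

Greedily combine the two least-frequent nodes:
merge s1(5) and s2(13): 18
merge s3(16) and 18: 34
merge 34 and s5(51): 85
merge 85 and s4(105): 190
Each symbol's bit-cost is frequency × depth; summing gives 327 bits (equivalently 18 + 34 + 85 + 190).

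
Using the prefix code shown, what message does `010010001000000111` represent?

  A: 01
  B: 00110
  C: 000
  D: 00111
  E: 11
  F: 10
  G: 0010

AGGCD

Read left to right; each codeword is recognised as soon as it completes (prefix code):
  01→A | 0010→G | 0010→G | 000→C | 00111→D
Decoded message: AGGCD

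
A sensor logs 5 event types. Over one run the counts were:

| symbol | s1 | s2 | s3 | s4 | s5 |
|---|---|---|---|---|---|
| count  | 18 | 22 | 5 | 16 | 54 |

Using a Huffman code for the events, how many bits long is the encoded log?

236

Build the Huffman tree bottom-up:
merge s3(5) and s4(16): 21
merge s1(18) and 21: 39
merge s2(22) and 39: 61
merge s5(54) and 61: 115
The encoded length is the sum of every internal node's weight: 21 + 39 + 61 + 115 = 236 bits.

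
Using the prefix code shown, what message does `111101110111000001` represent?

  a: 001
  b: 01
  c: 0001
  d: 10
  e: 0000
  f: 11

Read left to right; each codeword is recognised as soon as it completes (prefix code):
  11→f | 11→f | 01→b | 11→f | 01→b | 11→f | 0000→e | 01→b
Decoded message: ffbfbfeb

ffbfbfeb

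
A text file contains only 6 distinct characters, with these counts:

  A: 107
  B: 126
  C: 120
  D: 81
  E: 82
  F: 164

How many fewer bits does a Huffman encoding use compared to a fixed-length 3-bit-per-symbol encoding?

Fixed-length: 3 bits × 680 symbols = 2040 bits.
Huffman merges:
D(81) + E(82) → 163
A(107) + C(120) → 227
B(126) + 163 → 289
F(164) + 227 → 391
289 + 391 → 680
Huffman total = 163 + 227 + 289 + 391 + 680 = 1750 bits.
Saving = 2040 − 1750 = 290 bits.

290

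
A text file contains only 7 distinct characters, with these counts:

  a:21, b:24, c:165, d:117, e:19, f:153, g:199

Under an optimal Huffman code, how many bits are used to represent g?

Build the tree from the bottom:
merge e(19) and a(21): 40
merge b(24) and 40: 64
merge 64 and d(117): 181
merge f(153) and c(165): 318
merge 181 and g(199): 380
merge 318 and 380: 698
g sits 2 levels below the root, so its codeword is 2 bits.

2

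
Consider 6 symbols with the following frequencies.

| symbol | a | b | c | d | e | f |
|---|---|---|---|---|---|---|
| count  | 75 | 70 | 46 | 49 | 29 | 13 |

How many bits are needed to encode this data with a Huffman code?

694

Build the Huffman tree bottom-up:
f(13) + e(29) → 42
42 + c(46) → 88
d(49) + b(70) → 119
a(75) + 88 → 163
119 + 163 → 282
Each symbol's bit-cost is frequency × depth; summing gives 694 bits (equivalently 42 + 88 + 119 + 163 + 282).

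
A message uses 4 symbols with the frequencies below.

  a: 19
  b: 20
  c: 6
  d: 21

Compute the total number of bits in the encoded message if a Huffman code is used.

Merge the two smallest weights repeatedly:
merge c(6) and a(19): 25
merge b(20) and d(21): 41
merge 25 and 41: 66
The encoded length is the sum of every internal node's weight: 25 + 41 + 66 = 132 bits.

132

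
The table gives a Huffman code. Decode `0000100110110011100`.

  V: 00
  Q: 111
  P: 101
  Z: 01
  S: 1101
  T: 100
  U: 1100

VVTSTQV

Read left to right; each codeword is recognised as soon as it completes (prefix code):
  00→V | 00→V | 100→T | 1101→S | 100→T | 111→Q | 00→V
Decoded message: VVTSTQV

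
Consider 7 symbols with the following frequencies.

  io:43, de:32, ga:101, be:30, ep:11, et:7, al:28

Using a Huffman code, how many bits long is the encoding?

Greedily combine the two least-frequent nodes:
et(7) + ep(11) → 18
18 + al(28) → 46
be(30) + de(32) → 62
io(43) + 46 → 89
62 + 89 → 151
ga(101) + 151 → 252
Total encoded bits = sum of merged weights = 18 + 46 + 62 + 89 + 151 + 252 = 618.

618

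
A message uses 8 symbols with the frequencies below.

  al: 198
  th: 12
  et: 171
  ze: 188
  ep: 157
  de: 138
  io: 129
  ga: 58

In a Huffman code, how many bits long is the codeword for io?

3

Build the tree from the bottom:
th(12) + ga(58) → 70
70 + io(129) → 199
de(138) + ep(157) → 295
et(171) + ze(188) → 359
al(198) + 199 → 397
295 + 359 → 654
397 + 654 → 1051
io sits 3 levels below the root, so its codeword is 3 bits.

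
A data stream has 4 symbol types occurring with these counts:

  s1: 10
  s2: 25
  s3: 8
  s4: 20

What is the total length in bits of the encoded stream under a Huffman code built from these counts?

119

Merge the two smallest weights repeatedly:
s3(8) + s1(10) → 18
18 + s4(20) → 38
s2(25) + 38 → 63
Total encoded bits = sum of merged weights = 18 + 38 + 63 = 119.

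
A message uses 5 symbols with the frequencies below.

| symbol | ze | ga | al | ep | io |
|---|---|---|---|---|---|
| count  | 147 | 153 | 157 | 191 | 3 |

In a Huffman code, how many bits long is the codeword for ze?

Huffman merges, smallest pair first:
merge io(3) and ze(147): 150
merge 150 and ga(153): 303
merge al(157) and ep(191): 348
merge 303 and 348: 651
The subtree containing ze is merged 3 times, so code length = 3.

3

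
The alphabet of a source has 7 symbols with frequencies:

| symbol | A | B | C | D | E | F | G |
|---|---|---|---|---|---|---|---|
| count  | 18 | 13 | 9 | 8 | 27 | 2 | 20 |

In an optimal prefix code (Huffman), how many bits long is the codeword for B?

Huffman merges, smallest pair first:
merge F(2) and D(8): 10
merge C(9) and 10: 19
merge B(13) and A(18): 31
merge 19 and G(20): 39
merge E(27) and 31: 58
merge 39 and 58: 97
B's leaf is at depth 3, giving a 3-bit codeword.

3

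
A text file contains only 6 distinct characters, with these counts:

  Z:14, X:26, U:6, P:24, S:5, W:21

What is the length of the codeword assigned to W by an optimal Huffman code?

2

Huffman merges, smallest pair first:
S(5) + U(6) → 11
11 + Z(14) → 25
W(21) + P(24) → 45
25 + X(26) → 51
45 + 51 → 96
W sits 2 levels below the root, so its codeword is 2 bits.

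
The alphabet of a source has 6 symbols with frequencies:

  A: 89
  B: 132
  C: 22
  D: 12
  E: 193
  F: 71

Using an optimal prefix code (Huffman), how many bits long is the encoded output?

Build the Huffman tree bottom-up:
merge D(12) and C(22): 34
merge 34 and F(71): 105
merge A(89) and 105: 194
merge B(132) and E(193): 325
merge 194 and 325: 519
Each symbol's bit-cost is frequency × depth; summing gives 1177 bits (equivalently 34 + 105 + 194 + 325 + 519).

1177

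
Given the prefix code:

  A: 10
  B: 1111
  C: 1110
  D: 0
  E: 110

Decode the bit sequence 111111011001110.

Read left to right; each codeword is recognised as soon as it completes (prefix code):
  1111→B | 110→E | 110→E | 0→D | 1110→C
Decoded message: BEEDC

BEEDC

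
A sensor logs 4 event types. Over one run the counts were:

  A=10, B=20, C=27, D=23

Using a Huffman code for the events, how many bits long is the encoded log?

160

Build the Huffman tree bottom-up:
merge A(10) and B(20): 30
merge D(23) and C(27): 50
merge 30 and 50: 80
The encoded length is the sum of every internal node's weight: 30 + 50 + 80 = 160 bits.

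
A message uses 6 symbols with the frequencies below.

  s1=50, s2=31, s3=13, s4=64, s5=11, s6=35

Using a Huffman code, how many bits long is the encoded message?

Build the Huffman tree bottom-up:
combine s5(11), s3(13) → 24
combine 24, s2(31) → 55
combine s6(35), s1(50) → 85
combine 55, s4(64) → 119
combine 85, 119 → 204
Each symbol's bit-cost is frequency × depth; summing gives 487 bits (equivalently 24 + 55 + 85 + 119 + 204).

487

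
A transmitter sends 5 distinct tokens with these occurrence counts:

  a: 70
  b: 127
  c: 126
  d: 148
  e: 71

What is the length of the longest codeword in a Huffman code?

3

Merge the two lowest-weight nodes at each step:
a(70) + e(71) → 141
c(126) + b(127) → 253
141 + d(148) → 289
253 + 289 → 542
Maximum depth reached is 3.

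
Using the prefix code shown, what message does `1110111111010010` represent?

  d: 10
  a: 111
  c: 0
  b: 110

Read left to right; each codeword is recognised as soon as it completes (prefix code):
  111→a | 0→c | 111→a | 111→a | 0→c | 10→d | 0→c | 10→d
Decoded message: acaacdcd

acaacdcd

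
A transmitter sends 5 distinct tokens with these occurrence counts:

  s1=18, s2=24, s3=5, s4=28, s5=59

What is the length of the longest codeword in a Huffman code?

4

Merge the two lowest-weight nodes at each step:
combine s3(5), s1(18) → 23
combine 23, s2(24) → 47
combine s4(28), 47 → 75
combine s5(59), 75 → 134
The rarest symbols sit at the bottom; the longest codeword is 4 bits.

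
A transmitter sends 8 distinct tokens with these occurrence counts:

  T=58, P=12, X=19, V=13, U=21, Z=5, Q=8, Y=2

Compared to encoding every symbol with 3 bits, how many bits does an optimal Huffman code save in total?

Fixed-length: 3 bits × 138 symbols = 414 bits.
Huffman merges:
combine Y(2), Z(5) → 7
combine 7, Q(8) → 15
combine P(12), V(13) → 25
combine 15, X(19) → 34
combine U(21), 25 → 46
combine 34, 46 → 80
combine T(58), 80 → 138
Huffman total = 7 + 15 + 25 + 34 + 46 + 80 + 138 = 345 bits.
Saving = 414 − 345 = 69 bits.

69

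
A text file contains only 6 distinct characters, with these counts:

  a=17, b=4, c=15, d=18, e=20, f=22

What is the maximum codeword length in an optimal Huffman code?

3

Merge the two lowest-weight nodes at each step:
merge b(4) and c(15): 19
merge a(17) and d(18): 35
merge 19 and e(20): 39
merge f(22) and 35: 57
merge 39 and 57: 96
The first pair merged (b, c) ends up deepest, at depth 3.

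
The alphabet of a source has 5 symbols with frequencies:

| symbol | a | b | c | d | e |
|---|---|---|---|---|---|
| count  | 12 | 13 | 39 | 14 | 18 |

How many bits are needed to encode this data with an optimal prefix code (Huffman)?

210

Merge the two smallest weights repeatedly:
merge a(12) and b(13): 25
merge d(14) and e(18): 32
merge 25 and 32: 57
merge c(39) and 57: 96
The encoded length is the sum of every internal node's weight: 25 + 32 + 57 + 96 = 210 bits.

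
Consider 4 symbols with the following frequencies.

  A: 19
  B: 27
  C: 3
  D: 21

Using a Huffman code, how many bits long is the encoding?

135

Greedily combine the two least-frequent nodes:
combine C(3), A(19) → 22
combine D(21), 22 → 43
combine B(27), 43 → 70
Each symbol's bit-cost is frequency × depth; summing gives 135 bits (equivalently 22 + 43 + 70).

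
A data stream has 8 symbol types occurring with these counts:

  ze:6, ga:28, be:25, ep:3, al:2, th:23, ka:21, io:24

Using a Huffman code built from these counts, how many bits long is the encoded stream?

Greedily combine the two least-frequent nodes:
al(2) + ep(3) → 5
5 + ze(6) → 11
11 + ka(21) → 32
th(23) + io(24) → 47
be(25) + ga(28) → 53
32 + 47 → 79
53 + 79 → 132
Total encoded bits = sum of merged weights = 5 + 11 + 32 + 47 + 53 + 79 + 132 = 359.

359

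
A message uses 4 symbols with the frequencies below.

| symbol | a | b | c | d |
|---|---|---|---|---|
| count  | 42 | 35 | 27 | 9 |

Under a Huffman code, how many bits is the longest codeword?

3

Merge the two lowest-weight nodes at each step:
d(9) + c(27) → 36
b(35) + 36 → 71
a(42) + 71 → 113
The first pair merged (d, c) ends up deepest, at depth 3.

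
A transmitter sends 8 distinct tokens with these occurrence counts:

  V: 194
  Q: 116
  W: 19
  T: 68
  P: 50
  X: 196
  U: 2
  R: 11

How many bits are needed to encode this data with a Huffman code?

1589

Merge the two smallest weights repeatedly:
U(2) + R(11) → 13
13 + W(19) → 32
32 + P(50) → 82
T(68) + 82 → 150
Q(116) + 150 → 266
V(194) + X(196) → 390
266 + 390 → 656
Total encoded bits = sum of merged weights = 13 + 32 + 82 + 150 + 266 + 390 + 656 = 1589.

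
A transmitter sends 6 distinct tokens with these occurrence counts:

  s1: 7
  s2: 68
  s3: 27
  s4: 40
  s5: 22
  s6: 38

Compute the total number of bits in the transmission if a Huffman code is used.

489

Greedily combine the two least-frequent nodes:
s1(7) + s5(22) → 29
s3(27) + 29 → 56
s6(38) + s4(40) → 78
56 + s2(68) → 124
78 + 124 → 202
The encoded length is the sum of every internal node's weight: 29 + 56 + 78 + 124 + 202 = 489 bits.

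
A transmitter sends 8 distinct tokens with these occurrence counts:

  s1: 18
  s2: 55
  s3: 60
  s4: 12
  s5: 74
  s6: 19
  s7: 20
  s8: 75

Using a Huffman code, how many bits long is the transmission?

919

Build the Huffman tree bottom-up:
merge s4(12) and s1(18): 30
merge s6(19) and s7(20): 39
merge 30 and 39: 69
merge s2(55) and s3(60): 115
merge 69 and s5(74): 143
merge s8(75) and 115: 190
merge 143 and 190: 333
Each symbol's bit-cost is frequency × depth; summing gives 919 bits (equivalently 30 + 39 + 69 + 115 + 143 + 190 + 333).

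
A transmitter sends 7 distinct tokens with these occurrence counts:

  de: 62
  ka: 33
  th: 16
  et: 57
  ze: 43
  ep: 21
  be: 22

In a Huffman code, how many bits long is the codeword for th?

Huffman merges, smallest pair first:
th(16) + ep(21) → 37
be(22) + ka(33) → 55
37 + ze(43) → 80
55 + et(57) → 112
de(62) + 80 → 142
112 + 142 → 254
th sits 4 levels below the root, so its codeword is 4 bits.

4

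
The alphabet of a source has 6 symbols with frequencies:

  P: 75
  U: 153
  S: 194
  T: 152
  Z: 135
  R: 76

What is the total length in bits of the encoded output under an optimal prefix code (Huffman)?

Merge the two smallest weights repeatedly:
merge P(75) and R(76): 151
merge Z(135) and 151: 286
merge T(152) and U(153): 305
merge S(194) and 286: 480
merge 305 and 480: 785
Total encoded bits = sum of merged weights = 151 + 286 + 305 + 480 + 785 = 2007.

2007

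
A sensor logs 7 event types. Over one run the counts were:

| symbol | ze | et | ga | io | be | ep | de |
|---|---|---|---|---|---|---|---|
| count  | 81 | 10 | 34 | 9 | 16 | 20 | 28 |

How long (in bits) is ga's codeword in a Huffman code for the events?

3

Build the tree from the bottom:
io(9) + et(10) → 19
be(16) + 19 → 35
ep(20) + de(28) → 48
ga(34) + 35 → 69
48 + 69 → 117
ze(81) + 117 → 198
ga sits 3 levels below the root, so its codeword is 3 bits.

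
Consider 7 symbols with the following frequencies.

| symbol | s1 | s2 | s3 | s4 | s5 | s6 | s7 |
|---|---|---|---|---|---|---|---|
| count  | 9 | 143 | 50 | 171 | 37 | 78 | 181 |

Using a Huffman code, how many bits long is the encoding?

1654

Merge the two smallest weights repeatedly:
combine s1(9), s5(37) → 46
combine 46, s3(50) → 96
combine s6(78), 96 → 174
combine s2(143), s4(171) → 314
combine 174, s7(181) → 355
combine 314, 355 → 669
The encoded length is the sum of every internal node's weight: 46 + 96 + 174 + 314 + 355 + 669 = 1654 bits.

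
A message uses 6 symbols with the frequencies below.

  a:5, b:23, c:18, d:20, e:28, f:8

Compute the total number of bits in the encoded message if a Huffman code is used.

Greedily combine the two least-frequent nodes:
merge a(5) and f(8): 13
merge 13 and c(18): 31
merge d(20) and b(23): 43
merge e(28) and 31: 59
merge 43 and 59: 102
Total encoded bits = sum of merged weights = 13 + 31 + 43 + 59 + 102 = 248.

248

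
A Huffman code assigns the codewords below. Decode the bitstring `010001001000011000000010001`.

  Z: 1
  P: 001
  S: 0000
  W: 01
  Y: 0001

Read left to right; each codeword is recognised as soon as it completes (prefix code):
  01→W | 0001→Y | 001→P | 0000→S | 1→Z | 1→Z | 0000→S | 0001→Y | 0001→Y
Decoded message: WYPSZZSYY

WYPSZZSYY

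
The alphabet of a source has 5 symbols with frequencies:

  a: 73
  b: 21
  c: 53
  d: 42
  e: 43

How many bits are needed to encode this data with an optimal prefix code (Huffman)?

Greedily combine the two least-frequent nodes:
merge b(21) and d(42): 63
merge e(43) and c(53): 96
merge 63 and a(73): 136
merge 96 and 136: 232
The encoded length is the sum of every internal node's weight: 63 + 96 + 136 + 232 = 527 bits.

527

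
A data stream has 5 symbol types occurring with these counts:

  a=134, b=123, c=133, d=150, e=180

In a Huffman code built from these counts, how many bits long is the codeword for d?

2

Repeatedly merge the two smallest:
combine b(123), c(133) → 256
combine a(134), d(150) → 284
combine e(180), 256 → 436
combine 284, 436 → 720
d's leaf is at depth 2, giving a 2-bit codeword.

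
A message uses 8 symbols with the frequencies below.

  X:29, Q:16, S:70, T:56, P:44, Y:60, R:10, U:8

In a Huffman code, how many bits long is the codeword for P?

3

Huffman merges, smallest pair first:
combine U(8), R(10) → 18
combine Q(16), 18 → 34
combine X(29), 34 → 63
combine P(44), T(56) → 100
combine Y(60), 63 → 123
combine S(70), 100 → 170
combine 123, 170 → 293
P's leaf is at depth 3, giving a 3-bit codeword.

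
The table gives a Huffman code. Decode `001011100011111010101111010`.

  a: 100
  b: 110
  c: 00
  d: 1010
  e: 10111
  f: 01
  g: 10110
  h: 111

Read left to right; each codeword is recognised as soon as it completes (prefix code):
  00→c | 10111→e | 00→c | 01→f | 111→h | 1010→d | 10111→e | 1010→d
Decoded message: cecfhded

cecfhded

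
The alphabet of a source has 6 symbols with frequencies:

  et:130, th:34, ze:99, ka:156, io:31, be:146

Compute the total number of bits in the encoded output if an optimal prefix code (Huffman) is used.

Build the Huffman tree bottom-up:
merge io(31) and th(34): 65
merge 65 and ze(99): 164
merge et(130) and be(146): 276
merge ka(156) and 164: 320
merge 276 and 320: 596
Each symbol's bit-cost is frequency × depth; summing gives 1421 bits (equivalently 65 + 164 + 276 + 320 + 596).

1421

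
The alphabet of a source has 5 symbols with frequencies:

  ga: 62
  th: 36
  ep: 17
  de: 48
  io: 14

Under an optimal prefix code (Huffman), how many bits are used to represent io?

3

Build the tree from the bottom:
merge io(14) and ep(17): 31
merge 31 and th(36): 67
merge de(48) and ga(62): 110
merge 67 and 110: 177
The subtree containing io is merged 3 times, so code length = 3.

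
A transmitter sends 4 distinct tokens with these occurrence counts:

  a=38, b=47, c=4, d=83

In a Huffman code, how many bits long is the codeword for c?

3

Build the tree from the bottom:
merge c(4) and a(38): 42
merge 42 and b(47): 89
merge d(83) and 89: 172
c's leaf is at depth 3, giving a 3-bit codeword.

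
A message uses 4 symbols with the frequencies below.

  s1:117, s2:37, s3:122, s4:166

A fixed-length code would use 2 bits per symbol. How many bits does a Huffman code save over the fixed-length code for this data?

Fixed-length: 2 bits × 442 symbols = 884 bits.
Huffman merges:
merge s2(37) and s1(117): 154
merge s3(122) and 154: 276
merge s4(166) and 276: 442
Huffman total = 154 + 276 + 442 = 872 bits.
Saving = 884 − 872 = 12 bits.

12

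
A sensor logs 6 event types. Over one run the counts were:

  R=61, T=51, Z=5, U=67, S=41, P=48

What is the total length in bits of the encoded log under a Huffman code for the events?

686

Merge the two smallest weights repeatedly:
Z(5) + S(41) → 46
46 + P(48) → 94
T(51) + R(61) → 112
U(67) + 94 → 161
112 + 161 → 273
Total encoded bits = sum of merged weights = 46 + 94 + 112 + 161 + 273 = 686.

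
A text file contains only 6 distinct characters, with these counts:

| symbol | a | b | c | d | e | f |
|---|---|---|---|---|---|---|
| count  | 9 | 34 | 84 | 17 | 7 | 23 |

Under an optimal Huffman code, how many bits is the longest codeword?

5

Merge the two lowest-weight nodes at each step:
combine e(7), a(9) → 16
combine 16, d(17) → 33
combine f(23), 33 → 56
combine b(34), 56 → 90
combine c(84), 90 → 174
Maximum depth reached is 5.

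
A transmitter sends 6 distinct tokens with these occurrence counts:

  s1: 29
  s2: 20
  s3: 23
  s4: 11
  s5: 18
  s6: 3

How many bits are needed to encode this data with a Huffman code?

254

Greedily combine the two least-frequent nodes:
s6(3) + s4(11) → 14
14 + s5(18) → 32
s2(20) + s3(23) → 43
s1(29) + 32 → 61
43 + 61 → 104
The encoded length is the sum of every internal node's weight: 14 + 32 + 43 + 61 + 104 = 254 bits.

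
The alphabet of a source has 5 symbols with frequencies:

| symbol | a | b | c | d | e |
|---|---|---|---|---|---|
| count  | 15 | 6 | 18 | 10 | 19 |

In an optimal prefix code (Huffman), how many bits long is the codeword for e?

Repeatedly merge the two smallest:
b(6) + d(10) → 16
a(15) + 16 → 31
c(18) + e(19) → 37
31 + 37 → 68
The subtree containing e is merged 2 times, so code length = 2.

2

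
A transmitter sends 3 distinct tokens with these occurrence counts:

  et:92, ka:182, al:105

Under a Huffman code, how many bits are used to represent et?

Build the tree from the bottom:
merge et(92) and al(105): 197
merge ka(182) and 197: 379
The subtree containing et is merged 2 times, so code length = 2.

2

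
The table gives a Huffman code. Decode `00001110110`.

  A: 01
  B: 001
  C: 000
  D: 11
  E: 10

CADAE

Read left to right; each codeword is recognised as soon as it completes (prefix code):
  000→C | 01→A | 11→D | 01→A | 10→E
Decoded message: CADAE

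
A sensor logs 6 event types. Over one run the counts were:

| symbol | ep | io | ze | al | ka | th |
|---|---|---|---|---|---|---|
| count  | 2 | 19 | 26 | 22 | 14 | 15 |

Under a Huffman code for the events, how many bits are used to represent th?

Huffman merges, smallest pair first:
combine ep(2), ka(14) → 16
combine th(15), 16 → 31
combine io(19), al(22) → 41
combine ze(26), 31 → 57
combine 41, 57 → 98
The subtree containing th is merged 3 times, so code length = 3.

3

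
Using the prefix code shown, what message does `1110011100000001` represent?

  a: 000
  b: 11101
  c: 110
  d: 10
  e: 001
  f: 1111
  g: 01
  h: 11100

hhae

Read left to right; each codeword is recognised as soon as it completes (prefix code):
  11100→h | 11100→h | 000→a | 001→e
Decoded message: hhae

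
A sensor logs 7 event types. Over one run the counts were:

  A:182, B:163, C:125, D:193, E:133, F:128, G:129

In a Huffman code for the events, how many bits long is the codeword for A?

Repeatedly merge the two smallest:
combine C(125), F(128) → 253
combine G(129), E(133) → 262
combine B(163), A(182) → 345
combine D(193), 253 → 446
combine 262, 345 → 607
combine 446, 607 → 1053
A's leaf is at depth 3, giving a 3-bit codeword.

3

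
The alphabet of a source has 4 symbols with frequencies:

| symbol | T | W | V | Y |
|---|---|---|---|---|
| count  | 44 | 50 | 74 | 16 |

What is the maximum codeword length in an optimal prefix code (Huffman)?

Merge the two lowest-weight nodes at each step:
combine Y(16), T(44) → 60
combine W(50), 60 → 110
combine V(74), 110 → 184
The rarest symbols sit at the bottom; the longest codeword is 3 bits.

3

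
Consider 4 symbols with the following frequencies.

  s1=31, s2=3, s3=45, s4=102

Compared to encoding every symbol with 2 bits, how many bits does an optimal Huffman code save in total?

68

Fixed-length: 2 bits × 181 symbols = 362 bits.
Huffman merges:
merge s2(3) and s1(31): 34
merge 34 and s3(45): 79
merge 79 and s4(102): 181
Huffman total = 34 + 79 + 181 = 294 bits.
Saving = 362 − 294 = 68 bits.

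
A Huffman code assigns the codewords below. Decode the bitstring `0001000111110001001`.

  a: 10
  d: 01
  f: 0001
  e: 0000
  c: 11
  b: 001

ffccfb

Read left to right; each codeword is recognised as soon as it completes (prefix code):
  0001→f | 0001→f | 11→c | 11→c | 0001→f | 001→b
Decoded message: ffccfb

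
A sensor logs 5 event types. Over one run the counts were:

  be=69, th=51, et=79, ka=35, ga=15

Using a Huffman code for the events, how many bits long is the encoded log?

548

Build the Huffman tree bottom-up:
merge ga(15) and ka(35): 50
merge 50 and th(51): 101
merge be(69) and et(79): 148
merge 101 and 148: 249
Total encoded bits = sum of merged weights = 50 + 101 + 148 + 249 = 548.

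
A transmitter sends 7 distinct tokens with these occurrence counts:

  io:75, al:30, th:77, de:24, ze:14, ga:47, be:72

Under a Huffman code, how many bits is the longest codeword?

Merge the two lowest-weight nodes at each step:
merge ze(14) and de(24): 38
merge al(30) and 38: 68
merge ga(47) and 68: 115
merge be(72) and io(75): 147
merge th(77) and 115: 192
merge 147 and 192: 339
The first pair merged (ze, de) ends up deepest, at depth 5.

5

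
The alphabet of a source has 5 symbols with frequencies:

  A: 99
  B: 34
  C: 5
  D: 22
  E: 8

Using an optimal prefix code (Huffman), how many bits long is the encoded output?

Build the Huffman tree bottom-up:
combine C(5), E(8) → 13
combine 13, D(22) → 35
combine B(34), 35 → 69
combine 69, A(99) → 168
The encoded length is the sum of every internal node's weight: 13 + 35 + 69 + 168 = 285 bits.

285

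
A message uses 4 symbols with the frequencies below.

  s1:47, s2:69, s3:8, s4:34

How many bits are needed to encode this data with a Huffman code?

Build the Huffman tree bottom-up:
combine s3(8), s4(34) → 42
combine 42, s1(47) → 89
combine s2(69), 89 → 158
Total encoded bits = sum of merged weights = 42 + 89 + 158 = 289.

289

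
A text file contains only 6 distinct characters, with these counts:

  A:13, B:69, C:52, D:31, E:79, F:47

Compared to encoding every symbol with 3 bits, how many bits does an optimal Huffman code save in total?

156

Fixed-length: 3 bits × 291 symbols = 873 bits.
Huffman merges:
combine A(13), D(31) → 44
combine 44, F(47) → 91
combine C(52), B(69) → 121
combine E(79), 91 → 170
combine 121, 170 → 291
Huffman total = 44 + 91 + 121 + 170 + 291 = 717 bits.
Saving = 873 − 717 = 156 bits.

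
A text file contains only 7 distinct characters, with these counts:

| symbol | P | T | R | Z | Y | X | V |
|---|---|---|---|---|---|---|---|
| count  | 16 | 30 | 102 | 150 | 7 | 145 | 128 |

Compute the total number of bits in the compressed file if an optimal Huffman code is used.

Build the Huffman tree bottom-up:
merge Y(7) and P(16): 23
merge 23 and T(30): 53
merge 53 and R(102): 155
merge V(128) and X(145): 273
merge Z(150) and 155: 305
merge 273 and 305: 578
Each symbol's bit-cost is frequency × depth; summing gives 1387 bits (equivalently 23 + 53 + 155 + 273 + 305 + 578).

1387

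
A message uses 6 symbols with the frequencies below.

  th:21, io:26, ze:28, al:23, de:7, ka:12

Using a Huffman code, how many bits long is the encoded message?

293

Greedily combine the two least-frequent nodes:
combine de(7), ka(12) → 19
combine 19, th(21) → 40
combine al(23), io(26) → 49
combine ze(28), 40 → 68
combine 49, 68 → 117
The encoded length is the sum of every internal node's weight: 19 + 40 + 49 + 68 + 117 = 293 bits.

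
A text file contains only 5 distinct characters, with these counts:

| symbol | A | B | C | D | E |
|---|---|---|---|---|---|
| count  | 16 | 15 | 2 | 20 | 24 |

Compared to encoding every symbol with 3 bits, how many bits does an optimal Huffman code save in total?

Fixed-length: 3 bits × 77 symbols = 231 bits.
Huffman merges:
C(2) + B(15) → 17
A(16) + 17 → 33
D(20) + E(24) → 44
33 + 44 → 77
Huffman total = 17 + 33 + 44 + 77 = 171 bits.
Saving = 231 − 171 = 60 bits.

60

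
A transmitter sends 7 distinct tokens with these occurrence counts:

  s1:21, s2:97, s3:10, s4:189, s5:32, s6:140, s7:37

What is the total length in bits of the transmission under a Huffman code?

Merge the two smallest weights repeatedly:
merge s3(10) and s1(21): 31
merge 31 and s5(32): 63
merge s7(37) and 63: 100
merge s2(97) and 100: 197
merge s6(140) and s4(189): 329
merge 197 and 329: 526
Each symbol's bit-cost is frequency × depth; summing gives 1246 bits (equivalently 31 + 63 + 100 + 197 + 329 + 526).

1246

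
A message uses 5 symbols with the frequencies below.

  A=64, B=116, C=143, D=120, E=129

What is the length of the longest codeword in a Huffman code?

Merge the two lowest-weight nodes at each step:
A(64) + B(116) → 180
D(120) + E(129) → 249
C(143) + 180 → 323
249 + 323 → 572
Maximum depth reached is 3.

3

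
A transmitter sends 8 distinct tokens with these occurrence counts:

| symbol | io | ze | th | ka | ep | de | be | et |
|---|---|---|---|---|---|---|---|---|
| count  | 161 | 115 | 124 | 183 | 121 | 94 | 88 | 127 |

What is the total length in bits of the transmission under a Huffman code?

3038

Build the Huffman tree bottom-up:
be(88) + de(94) → 182
ze(115) + ep(121) → 236
th(124) + et(127) → 251
io(161) + 182 → 343
ka(183) + 236 → 419
251 + 343 → 594
419 + 594 → 1013
Each symbol's bit-cost is frequency × depth; summing gives 3038 bits (equivalently 182 + 236 + 251 + 343 + 419 + 594 + 1013).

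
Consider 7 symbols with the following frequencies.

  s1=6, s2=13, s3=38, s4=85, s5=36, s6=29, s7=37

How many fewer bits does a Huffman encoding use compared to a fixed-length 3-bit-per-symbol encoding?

104

Fixed-length: 3 bits × 244 symbols = 732 bits.
Huffman merges:
merge s1(6) and s2(13): 19
merge 19 and s6(29): 48
merge s5(36) and s7(37): 73
merge s3(38) and 48: 86
merge 73 and s4(85): 158
merge 86 and 158: 244
Huffman total = 19 + 48 + 73 + 86 + 158 + 244 = 628 bits.
Saving = 732 − 628 = 104 bits.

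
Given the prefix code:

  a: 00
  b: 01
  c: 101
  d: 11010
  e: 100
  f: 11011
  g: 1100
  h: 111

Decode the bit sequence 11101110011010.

Read left to right; each codeword is recognised as soon as it completes (prefix code):
  111→h | 01→b | 1100→g | 11010→d
Decoded message: hbgd

hbgd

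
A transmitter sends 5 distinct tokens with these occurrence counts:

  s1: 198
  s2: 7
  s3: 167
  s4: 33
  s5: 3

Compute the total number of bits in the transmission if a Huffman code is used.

Merge the two smallest weights repeatedly:
combine s5(3), s2(7) → 10
combine 10, s4(33) → 43
combine 43, s3(167) → 210
combine s1(198), 210 → 408
Total encoded bits = sum of merged weights = 10 + 43 + 210 + 408 = 671.

671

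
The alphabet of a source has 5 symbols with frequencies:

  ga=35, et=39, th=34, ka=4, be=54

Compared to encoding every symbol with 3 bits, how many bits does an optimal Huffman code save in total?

Fixed-length: 3 bits × 166 symbols = 498 bits.
Huffman merges:
ka(4) + th(34) → 38
ga(35) + 38 → 73
et(39) + be(54) → 93
73 + 93 → 166
Huffman total = 38 + 73 + 93 + 166 = 370 bits.
Saving = 498 − 370 = 128 bits.

128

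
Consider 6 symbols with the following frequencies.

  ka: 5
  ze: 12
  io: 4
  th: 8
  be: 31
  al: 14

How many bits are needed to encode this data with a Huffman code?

169

Greedily combine the two least-frequent nodes:
io(4) + ka(5) → 9
th(8) + 9 → 17
ze(12) + al(14) → 26
17 + 26 → 43
be(31) + 43 → 74
Total encoded bits = sum of merged weights = 9 + 17 + 26 + 43 + 74 = 169.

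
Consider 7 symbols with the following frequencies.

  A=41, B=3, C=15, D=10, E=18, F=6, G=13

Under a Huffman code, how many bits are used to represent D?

Build the tree from the bottom:
merge B(3) and F(6): 9
merge 9 and D(10): 19
merge G(13) and C(15): 28
merge E(18) and 19: 37
merge 28 and 37: 65
merge A(41) and 65: 106
The subtree containing D is merged 4 times, so code length = 4.

4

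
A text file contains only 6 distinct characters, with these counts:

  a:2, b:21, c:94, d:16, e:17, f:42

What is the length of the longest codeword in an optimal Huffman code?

Merge the two lowest-weight nodes at each step:
merge a(2) and d(16): 18
merge e(17) and 18: 35
merge b(21) and 35: 56
merge f(42) and 56: 98
merge c(94) and 98: 192
The rarest symbols sit at the bottom; the longest codeword is 5 bits.

5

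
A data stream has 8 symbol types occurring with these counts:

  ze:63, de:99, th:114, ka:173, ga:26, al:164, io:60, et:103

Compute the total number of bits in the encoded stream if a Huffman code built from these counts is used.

2304

Build the Huffman tree bottom-up:
ga(26) + io(60) → 86
ze(63) + 86 → 149
de(99) + et(103) → 202
th(114) + 149 → 263
al(164) + ka(173) → 337
202 + 263 → 465
337 + 465 → 802
The encoded length is the sum of every internal node's weight: 86 + 149 + 202 + 263 + 337 + 465 + 802 = 2304 bits.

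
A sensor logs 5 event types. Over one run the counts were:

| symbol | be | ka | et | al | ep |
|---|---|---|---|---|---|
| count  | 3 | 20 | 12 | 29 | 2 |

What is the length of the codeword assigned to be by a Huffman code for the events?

4

Build the tree from the bottom:
combine ep(2), be(3) → 5
combine 5, et(12) → 17
combine 17, ka(20) → 37
combine al(29), 37 → 66
be's leaf is at depth 4, giving a 4-bit codeword.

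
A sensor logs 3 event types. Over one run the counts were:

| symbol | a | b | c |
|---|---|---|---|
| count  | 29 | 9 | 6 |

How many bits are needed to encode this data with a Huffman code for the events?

Build the Huffman tree bottom-up:
combine c(6), b(9) → 15
combine 15, a(29) → 44
Total encoded bits = sum of merged weights = 15 + 44 = 59.

59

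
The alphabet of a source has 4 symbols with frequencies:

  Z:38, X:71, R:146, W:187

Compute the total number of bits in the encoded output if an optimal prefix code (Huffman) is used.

806

Merge the two smallest weights repeatedly:
combine Z(38), X(71) → 109
combine 109, R(146) → 255
combine W(187), 255 → 442
Each symbol's bit-cost is frequency × depth; summing gives 806 bits (equivalently 109 + 255 + 442).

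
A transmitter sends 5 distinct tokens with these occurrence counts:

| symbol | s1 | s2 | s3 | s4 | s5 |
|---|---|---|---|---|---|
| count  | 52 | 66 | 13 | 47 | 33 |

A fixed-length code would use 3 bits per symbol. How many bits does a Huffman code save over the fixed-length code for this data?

165

Fixed-length: 3 bits × 211 symbols = 633 bits.
Huffman merges:
merge s3(13) and s5(33): 46
merge 46 and s4(47): 93
merge s1(52) and s2(66): 118
merge 93 and 118: 211
Huffman total = 46 + 93 + 118 + 211 = 468 bits.
Saving = 633 − 468 = 165 bits.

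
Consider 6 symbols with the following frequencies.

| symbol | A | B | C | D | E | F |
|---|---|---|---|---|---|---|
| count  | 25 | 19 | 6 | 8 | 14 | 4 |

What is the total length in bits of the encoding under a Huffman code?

Greedily combine the two least-frequent nodes:
F(4) + C(6) → 10
D(8) + 10 → 18
E(14) + 18 → 32
B(19) + A(25) → 44
32 + 44 → 76
Each symbol's bit-cost is frequency × depth; summing gives 180 bits (equivalently 10 + 18 + 32 + 44 + 76).

180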